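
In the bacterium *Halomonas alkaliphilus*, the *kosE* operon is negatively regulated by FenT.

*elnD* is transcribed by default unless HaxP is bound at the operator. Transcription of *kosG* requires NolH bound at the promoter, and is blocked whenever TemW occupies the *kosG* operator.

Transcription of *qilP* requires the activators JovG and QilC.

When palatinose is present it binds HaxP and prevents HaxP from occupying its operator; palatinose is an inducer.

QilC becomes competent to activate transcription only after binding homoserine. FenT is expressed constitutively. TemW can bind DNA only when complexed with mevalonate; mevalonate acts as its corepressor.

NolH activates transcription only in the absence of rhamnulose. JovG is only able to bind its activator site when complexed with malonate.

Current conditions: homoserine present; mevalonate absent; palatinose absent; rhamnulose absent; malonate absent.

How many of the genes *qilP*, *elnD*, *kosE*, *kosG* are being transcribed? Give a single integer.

1

Malonate is absent, so JovG is inactive.
Homoserine is present, so QilC is active.
Required activator JovG is absent, so *qilP* is not transcribed.
→ *qilP* is OFF.
Palatinose is absent, so HaxP is active.
With repressor HaxP bound, *elnD* is not transcribed.
→ *elnD* is OFF.
FenT is produced constitutively and is active.
With repressor FenT bound, *kosE* is not transcribed.
→ *kosE* is OFF.
Mevalonate is absent, so TemW is inactive.
Rhamnulose is absent, so NolH is active.
No repressor is bound and NolH is active, so *kosG* is transcribed.
→ *kosG* is ON.
1 of the 4 genes is transcribed.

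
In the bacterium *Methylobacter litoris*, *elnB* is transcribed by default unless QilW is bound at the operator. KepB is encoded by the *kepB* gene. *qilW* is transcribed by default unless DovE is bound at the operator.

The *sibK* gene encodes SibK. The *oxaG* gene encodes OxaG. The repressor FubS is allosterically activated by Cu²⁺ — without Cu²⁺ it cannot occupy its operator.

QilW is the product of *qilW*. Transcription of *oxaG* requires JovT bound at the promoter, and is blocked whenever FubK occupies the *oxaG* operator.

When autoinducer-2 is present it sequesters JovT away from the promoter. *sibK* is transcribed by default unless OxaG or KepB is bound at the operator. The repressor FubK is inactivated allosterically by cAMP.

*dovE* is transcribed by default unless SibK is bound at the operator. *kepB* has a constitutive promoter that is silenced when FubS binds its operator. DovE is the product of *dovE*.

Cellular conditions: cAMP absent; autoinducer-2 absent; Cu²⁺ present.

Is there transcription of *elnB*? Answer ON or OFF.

OFF

cAMP is absent, so FubK is active.
Autoinducer-2 is absent, so JovT is active.
With repressor FubK bound, *oxaG* is not transcribed.
So OxaG is not produced.
Cu²⁺ is present, so FubS is active.
With repressor FubS bound, *kepB* is not transcribed.
So KepB is not produced.
With no repressor bound, *sibK* is transcribed.
So SibK is produced and active.
With repressor SibK bound, *dovE* is not transcribed.
So DovE is not produced.
With no repressor bound, *qilW* is transcribed.
So QilW is produced and active.
With repressor QilW bound, *elnB* is not transcribed.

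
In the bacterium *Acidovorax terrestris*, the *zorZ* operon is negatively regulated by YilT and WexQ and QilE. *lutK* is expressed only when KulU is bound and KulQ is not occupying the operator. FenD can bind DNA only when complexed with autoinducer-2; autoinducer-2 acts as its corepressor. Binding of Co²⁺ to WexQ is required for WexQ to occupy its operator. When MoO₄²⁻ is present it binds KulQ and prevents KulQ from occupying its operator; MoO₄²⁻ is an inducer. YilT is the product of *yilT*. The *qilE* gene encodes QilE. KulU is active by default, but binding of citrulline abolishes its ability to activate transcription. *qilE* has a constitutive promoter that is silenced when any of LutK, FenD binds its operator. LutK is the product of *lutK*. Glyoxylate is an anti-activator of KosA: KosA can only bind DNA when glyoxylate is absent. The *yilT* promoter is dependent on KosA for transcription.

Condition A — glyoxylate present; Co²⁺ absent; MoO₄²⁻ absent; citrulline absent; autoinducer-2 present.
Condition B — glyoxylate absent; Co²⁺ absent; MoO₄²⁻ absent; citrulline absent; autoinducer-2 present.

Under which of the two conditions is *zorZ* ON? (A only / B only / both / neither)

Condition A:
Glyoxylate is present, so KosA is inactive.
Required activator KosA is absent, so *yilT* is not transcribed.
So YilT is not produced.
Co²⁺ is absent, so WexQ is inactive.
MoO₄²⁻ is absent, so KulQ is active.
Citrulline is absent, so KulU is active.
With repressor KulQ bound, *lutK* is not transcribed.
So LutK is not produced.
Autoinducer-2 is present, so FenD is active.
With repressor FenD bound, *qilE* is not transcribed.
So QilE is not produced.
With no repressor bound, *zorZ* is transcribed.
→ *zorZ* is ON in A.
Condition B:
Glyoxylate is absent, so KosA is active.
No repressor is bound and KosA is active, so *yilT* is transcribed.
So YilT is produced and active.
Co²⁺ is absent, so WexQ is inactive.
MoO₄²⁻ is absent, so KulQ is active.
Citrulline is absent, so KulU is active.
With repressor KulQ bound, *lutK* is not transcribed.
So LutK is not produced.
Autoinducer-2 is present, so FenD is active.
With repressor FenD bound, *qilE* is not transcribed.
So QilE is not produced.
With repressor YilT bound, *zorZ* is not transcribed.
→ *zorZ* is OFF in B.

A only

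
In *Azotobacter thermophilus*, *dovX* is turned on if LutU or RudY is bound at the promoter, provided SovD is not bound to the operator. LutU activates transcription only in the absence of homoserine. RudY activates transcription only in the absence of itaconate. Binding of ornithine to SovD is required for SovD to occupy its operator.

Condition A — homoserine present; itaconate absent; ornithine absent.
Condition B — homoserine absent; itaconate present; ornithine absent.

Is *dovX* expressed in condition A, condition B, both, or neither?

Condition A:
Homoserine is present, so LutU is inactive.
Itaconate is absent, so RudY is active.
Ornithine is absent, so SovD is inactive.
Activator RudY is present, so *dovX* is transcribed.
→ *dovX* is ON in A.
Condition B:
Homoserine is absent, so LutU is active.
Itaconate is present, so RudY is inactive.
Ornithine is absent, so SovD is inactive.
Activator LutU is present, so *dovX* is transcribed.
→ *dovX* is ON in B.

both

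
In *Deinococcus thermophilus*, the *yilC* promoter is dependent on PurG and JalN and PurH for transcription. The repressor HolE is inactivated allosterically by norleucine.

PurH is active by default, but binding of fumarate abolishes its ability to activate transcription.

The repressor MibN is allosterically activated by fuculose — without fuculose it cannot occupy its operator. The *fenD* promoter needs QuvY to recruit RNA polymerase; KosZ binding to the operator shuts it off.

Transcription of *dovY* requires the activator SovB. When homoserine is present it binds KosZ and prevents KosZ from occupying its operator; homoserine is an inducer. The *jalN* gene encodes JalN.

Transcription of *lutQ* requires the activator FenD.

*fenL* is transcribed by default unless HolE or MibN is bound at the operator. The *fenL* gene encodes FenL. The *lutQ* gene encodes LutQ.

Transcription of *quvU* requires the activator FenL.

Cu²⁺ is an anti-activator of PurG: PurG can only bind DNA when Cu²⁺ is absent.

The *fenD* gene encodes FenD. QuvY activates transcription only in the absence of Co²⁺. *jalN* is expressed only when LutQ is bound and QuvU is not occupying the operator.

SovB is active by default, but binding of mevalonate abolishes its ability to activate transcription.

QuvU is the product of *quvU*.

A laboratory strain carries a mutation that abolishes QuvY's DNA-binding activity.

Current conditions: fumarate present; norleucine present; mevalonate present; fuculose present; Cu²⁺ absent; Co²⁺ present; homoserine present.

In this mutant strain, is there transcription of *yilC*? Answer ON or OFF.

OFF

Cu²⁺ is absent, so PurG is active.
Norleucine is present, so HolE is inactive.
Fuculose is present, so MibN is active.
With repressor MibN bound, *fenL* is not transcribed.
So FenL is not produced.
Required activator FenL is absent, so *quvU* is not transcribed.
So QuvU is not produced.
QuvY is non-functional in this strain, so it has no effect.
Homoserine is present, so KosZ is inactive.
Required activator QuvY is absent, so *fenD* is not transcribed.
So FenD is not produced.
Required activator FenD is absent, so *lutQ* is not transcribed.
So LutQ is not produced.
Required activator LutQ is absent, so *jalN* is not transcribed.
So JalN is not produced.
Fumarate is present, so PurH is inactive.
Required activator JalN is absent, so *yilC* is not transcribed.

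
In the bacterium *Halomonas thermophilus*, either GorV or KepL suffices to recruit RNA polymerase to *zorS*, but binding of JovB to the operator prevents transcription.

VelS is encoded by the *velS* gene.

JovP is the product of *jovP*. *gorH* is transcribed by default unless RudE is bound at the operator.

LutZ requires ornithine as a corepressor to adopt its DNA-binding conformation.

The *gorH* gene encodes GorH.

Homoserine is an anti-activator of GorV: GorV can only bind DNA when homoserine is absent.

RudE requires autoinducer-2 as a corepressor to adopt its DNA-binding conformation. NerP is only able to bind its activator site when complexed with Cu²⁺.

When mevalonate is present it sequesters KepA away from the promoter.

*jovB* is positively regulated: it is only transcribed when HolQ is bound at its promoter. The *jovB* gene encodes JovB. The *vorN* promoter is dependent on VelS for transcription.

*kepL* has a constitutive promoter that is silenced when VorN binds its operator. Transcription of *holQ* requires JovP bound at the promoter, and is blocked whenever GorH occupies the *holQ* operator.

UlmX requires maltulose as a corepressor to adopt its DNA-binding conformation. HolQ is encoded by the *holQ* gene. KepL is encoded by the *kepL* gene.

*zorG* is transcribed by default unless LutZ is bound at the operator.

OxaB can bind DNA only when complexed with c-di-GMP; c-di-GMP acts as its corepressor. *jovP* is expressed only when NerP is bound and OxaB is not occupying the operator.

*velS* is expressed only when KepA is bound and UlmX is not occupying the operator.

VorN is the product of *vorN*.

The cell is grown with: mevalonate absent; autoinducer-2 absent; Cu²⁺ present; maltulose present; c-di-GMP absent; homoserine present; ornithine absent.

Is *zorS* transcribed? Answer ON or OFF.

ON

Cu²⁺ is present, so NerP is active.
c-di-GMP is absent, so OxaB is inactive.
No repressor is bound and NerP is active, so *jovP* is transcribed.
So JovP is produced and active.
Autoinducer-2 is absent, so RudE is inactive.
With no repressor bound, *gorH* is transcribed.
So GorH is produced and active.
With repressor GorH bound, *holQ* is not transcribed.
So HolQ is not produced.
Required activator HolQ is absent, so *jovB* is not transcribed.
So JovB is not produced.
Homoserine is present, so GorV is inactive.
Maltulose is present, so UlmX is active.
Mevalonate is absent, so KepA is active.
With repressor UlmX bound, *velS* is not transcribed.
So VelS is not produced.
Required activator VelS is absent, so *vorN* is not transcribed.
So VorN is not produced.
With no repressor bound, *kepL* is transcribed.
So KepL is produced and active.
Activator KepL is present, so *zorS* is transcribed.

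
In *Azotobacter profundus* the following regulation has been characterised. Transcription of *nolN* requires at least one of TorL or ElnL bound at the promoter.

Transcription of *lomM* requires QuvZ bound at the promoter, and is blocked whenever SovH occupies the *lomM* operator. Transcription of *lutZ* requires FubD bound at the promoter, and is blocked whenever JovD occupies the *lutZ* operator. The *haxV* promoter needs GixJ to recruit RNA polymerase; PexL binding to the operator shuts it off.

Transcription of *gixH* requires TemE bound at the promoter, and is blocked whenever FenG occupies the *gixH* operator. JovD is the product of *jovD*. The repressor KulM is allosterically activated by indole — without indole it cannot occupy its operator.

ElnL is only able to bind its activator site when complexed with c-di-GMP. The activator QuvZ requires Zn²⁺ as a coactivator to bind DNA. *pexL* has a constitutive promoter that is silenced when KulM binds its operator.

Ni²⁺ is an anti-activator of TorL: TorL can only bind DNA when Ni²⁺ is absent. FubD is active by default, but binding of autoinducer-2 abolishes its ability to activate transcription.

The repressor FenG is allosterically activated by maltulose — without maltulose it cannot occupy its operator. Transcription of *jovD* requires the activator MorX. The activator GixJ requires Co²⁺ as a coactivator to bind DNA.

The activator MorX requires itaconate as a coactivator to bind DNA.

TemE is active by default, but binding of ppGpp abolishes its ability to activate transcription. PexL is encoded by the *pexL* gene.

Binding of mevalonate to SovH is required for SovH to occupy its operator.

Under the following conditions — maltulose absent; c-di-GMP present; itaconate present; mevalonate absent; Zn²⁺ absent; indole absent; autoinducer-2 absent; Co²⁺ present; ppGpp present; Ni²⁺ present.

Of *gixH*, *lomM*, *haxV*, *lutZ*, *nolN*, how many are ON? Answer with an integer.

1

ppGpp is present, so TemE is inactive.
Maltulose is absent, so FenG is inactive.
Required activator TemE is absent, so *gixH* is not transcribed.
→ *gixH* is OFF.
Mevalonate is absent, so SovH is inactive.
Zn²⁺ is absent, so QuvZ is inactive.
Required activator QuvZ is absent, so *lomM* is not transcribed.
→ *lomM* is OFF.
Co²⁺ is present, so GixJ is active.
Indole is absent, so KulM is inactive.
With no repressor bound, *pexL* is transcribed.
So PexL is produced and active.
With repressor PexL bound, *haxV* is not transcribed.
→ *haxV* is OFF.
Itaconate is present, so MorX is active.
No repressor is bound and MorX is active, so *jovD* is transcribed.
So JovD is produced and active.
Autoinducer-2 is absent, so FubD is active.
With repressor JovD bound, *lutZ* is not transcribed.
→ *lutZ* is OFF.
Ni²⁺ is present, so TorL is inactive.
c-di-GMP is present, so ElnL is active.
Activator ElnL is present, so *nolN* is transcribed.
→ *nolN* is ON.
1 of the 5 genes is transcribed.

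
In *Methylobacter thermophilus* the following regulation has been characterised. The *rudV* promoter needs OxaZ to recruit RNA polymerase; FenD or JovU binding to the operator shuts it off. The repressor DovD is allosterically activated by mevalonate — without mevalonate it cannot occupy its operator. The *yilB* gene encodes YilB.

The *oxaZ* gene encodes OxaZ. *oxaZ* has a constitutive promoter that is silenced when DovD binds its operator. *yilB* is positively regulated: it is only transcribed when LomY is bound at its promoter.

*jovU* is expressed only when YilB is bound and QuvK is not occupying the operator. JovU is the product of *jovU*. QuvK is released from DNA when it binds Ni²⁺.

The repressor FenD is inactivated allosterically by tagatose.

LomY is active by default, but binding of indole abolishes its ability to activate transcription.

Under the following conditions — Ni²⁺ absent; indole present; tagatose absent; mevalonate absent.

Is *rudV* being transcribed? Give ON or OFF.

OFF

Tagatose is absent, so FenD is active.
Indole is present, so LomY is inactive.
Required activator LomY is absent, so *yilB* is not transcribed.
So YilB is not produced.
Ni²⁺ is absent, so QuvK is active.
With repressor QuvK bound, *jovU* is not transcribed.
So JovU is not produced.
Mevalonate is absent, so DovD is inactive.
With no repressor bound, *oxaZ* is transcribed.
So OxaZ is produced and active.
With repressor FenD bound, *rudV* is not transcribed.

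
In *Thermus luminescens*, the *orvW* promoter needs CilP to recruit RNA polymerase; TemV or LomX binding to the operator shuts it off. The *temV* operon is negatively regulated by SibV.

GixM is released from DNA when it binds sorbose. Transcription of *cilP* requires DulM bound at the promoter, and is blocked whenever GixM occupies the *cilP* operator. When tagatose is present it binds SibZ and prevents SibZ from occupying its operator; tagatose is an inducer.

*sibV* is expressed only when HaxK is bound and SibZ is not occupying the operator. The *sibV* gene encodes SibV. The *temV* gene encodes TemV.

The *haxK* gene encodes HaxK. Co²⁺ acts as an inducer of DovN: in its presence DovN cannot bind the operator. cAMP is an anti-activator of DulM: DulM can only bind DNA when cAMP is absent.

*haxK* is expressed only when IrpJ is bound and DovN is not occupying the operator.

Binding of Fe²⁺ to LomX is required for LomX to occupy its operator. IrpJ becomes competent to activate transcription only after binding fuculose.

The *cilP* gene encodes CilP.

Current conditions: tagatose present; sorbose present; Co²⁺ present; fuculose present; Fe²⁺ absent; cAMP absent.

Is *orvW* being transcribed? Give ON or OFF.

ON

Tagatose is present, so SibZ is inactive.
Fuculose is present, so IrpJ is active.
Co²⁺ is present, so DovN is inactive.
No repressor is bound and IrpJ is active, so *haxK* is transcribed.
So HaxK is produced and active.
No repressor is bound and HaxK is active, so *sibV* is transcribed.
So SibV is produced and active.
With repressor SibV bound, *temV* is not transcribed.
So TemV is not produced.
Fe²⁺ is absent, so LomX is inactive.
Sorbose is present, so GixM is inactive.
cAMP is absent, so DulM is active.
No repressor is bound and DulM is active, so *cilP* is transcribed.
So CilP is produced and active.
No repressor is bound and CilP is active, so *orvW* is transcribed.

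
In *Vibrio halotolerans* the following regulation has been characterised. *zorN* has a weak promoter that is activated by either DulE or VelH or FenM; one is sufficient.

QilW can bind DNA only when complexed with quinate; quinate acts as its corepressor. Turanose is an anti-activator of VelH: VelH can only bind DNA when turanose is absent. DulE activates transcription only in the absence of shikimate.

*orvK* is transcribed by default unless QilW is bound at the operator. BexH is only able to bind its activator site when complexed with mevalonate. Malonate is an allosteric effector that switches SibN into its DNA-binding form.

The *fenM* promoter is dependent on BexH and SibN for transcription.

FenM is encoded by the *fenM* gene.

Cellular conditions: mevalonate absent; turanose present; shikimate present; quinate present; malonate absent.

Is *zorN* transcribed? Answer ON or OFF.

OFF

Shikimate is present, so DulE is inactive.
Turanose is present, so VelH is inactive.
Mevalonate is absent, so BexH is inactive.
Malonate is absent, so SibN is inactive.
Required activator BexH is absent, so *fenM* is not transcribed.
So FenM is not produced.
No activator is available at the *zorN* promoter, so *zorN* is not transcribed.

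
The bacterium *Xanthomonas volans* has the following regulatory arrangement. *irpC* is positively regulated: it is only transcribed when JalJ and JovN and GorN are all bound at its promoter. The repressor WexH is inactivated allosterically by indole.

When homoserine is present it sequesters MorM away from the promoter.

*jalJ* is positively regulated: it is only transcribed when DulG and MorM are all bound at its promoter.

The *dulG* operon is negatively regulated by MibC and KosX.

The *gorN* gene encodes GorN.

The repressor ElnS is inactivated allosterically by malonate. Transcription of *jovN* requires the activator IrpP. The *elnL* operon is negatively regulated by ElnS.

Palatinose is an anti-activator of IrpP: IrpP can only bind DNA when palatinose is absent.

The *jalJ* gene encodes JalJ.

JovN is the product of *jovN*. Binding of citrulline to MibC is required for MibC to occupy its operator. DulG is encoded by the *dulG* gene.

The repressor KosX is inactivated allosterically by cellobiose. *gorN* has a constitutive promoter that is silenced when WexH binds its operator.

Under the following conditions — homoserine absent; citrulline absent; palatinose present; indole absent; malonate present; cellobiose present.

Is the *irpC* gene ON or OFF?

OFF

Citrulline is absent, so MibC is inactive.
Cellobiose is present, so KosX is inactive.
With no repressor bound, *dulG* is transcribed.
So DulG is produced and active.
Homoserine is absent, so MorM is active.
No repressor is bound and DulG and MorM are active, so *jalJ* is transcribed.
So JalJ is produced and active.
Palatinose is present, so IrpP is inactive.
Required activator IrpP is absent, so *jovN* is not transcribed.
So JovN is not produced.
Indole is absent, so WexH is active.
With repressor WexH bound, *gorN* is not transcribed.
So GorN is not produced.
Required activator JovN is absent, so *irpC* is not transcribed.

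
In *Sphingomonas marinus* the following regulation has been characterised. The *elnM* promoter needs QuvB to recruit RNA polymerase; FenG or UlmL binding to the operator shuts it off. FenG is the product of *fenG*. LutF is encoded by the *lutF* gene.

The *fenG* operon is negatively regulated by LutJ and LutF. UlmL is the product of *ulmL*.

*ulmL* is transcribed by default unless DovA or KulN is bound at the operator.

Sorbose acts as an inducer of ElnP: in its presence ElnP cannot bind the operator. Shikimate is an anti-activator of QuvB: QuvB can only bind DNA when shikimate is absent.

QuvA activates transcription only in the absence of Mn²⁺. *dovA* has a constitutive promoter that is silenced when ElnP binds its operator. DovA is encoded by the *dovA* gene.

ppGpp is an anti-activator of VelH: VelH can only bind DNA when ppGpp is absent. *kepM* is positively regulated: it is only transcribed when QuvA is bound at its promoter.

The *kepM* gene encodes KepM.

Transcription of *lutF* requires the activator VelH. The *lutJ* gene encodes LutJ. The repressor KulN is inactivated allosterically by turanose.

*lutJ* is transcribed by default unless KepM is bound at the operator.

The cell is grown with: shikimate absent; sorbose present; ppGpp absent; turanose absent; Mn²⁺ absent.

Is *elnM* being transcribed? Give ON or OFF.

ON

Shikimate is absent, so QuvB is active.
Mn²⁺ is absent, so QuvA is active.
No repressor is bound and QuvA is active, so *kepM* is transcribed.
So KepM is produced and active.
With repressor KepM bound, *lutJ* is not transcribed.
So LutJ is not produced.
ppGpp is absent, so VelH is active.
No repressor is bound and VelH is active, so *lutF* is transcribed.
So LutF is produced and active.
With repressor LutF bound, *fenG* is not transcribed.
So FenG is not produced.
Sorbose is present, so ElnP is inactive.
With no repressor bound, *dovA* is transcribed.
So DovA is produced and active.
Turanose is absent, so KulN is active.
With repressor DovA bound, *ulmL* is not transcribed.
So UlmL is not produced.
No repressor is bound and QuvB is active, so *elnM* is transcribed.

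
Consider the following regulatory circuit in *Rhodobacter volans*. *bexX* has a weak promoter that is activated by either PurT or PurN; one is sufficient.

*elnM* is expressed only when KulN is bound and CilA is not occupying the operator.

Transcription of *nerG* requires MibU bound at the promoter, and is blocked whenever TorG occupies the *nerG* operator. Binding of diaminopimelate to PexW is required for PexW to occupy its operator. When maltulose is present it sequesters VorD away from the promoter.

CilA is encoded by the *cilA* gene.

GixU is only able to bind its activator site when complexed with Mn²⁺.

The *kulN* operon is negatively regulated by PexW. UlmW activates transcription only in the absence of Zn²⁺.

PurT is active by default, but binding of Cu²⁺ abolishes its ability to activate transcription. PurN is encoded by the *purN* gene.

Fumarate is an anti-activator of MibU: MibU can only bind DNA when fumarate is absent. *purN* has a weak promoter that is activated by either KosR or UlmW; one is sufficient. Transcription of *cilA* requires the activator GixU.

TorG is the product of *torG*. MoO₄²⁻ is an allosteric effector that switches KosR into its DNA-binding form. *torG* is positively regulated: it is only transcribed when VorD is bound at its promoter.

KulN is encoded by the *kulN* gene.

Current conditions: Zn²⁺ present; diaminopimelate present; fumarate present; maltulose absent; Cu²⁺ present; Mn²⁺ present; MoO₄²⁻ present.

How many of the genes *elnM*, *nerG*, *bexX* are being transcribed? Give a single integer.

1

Diaminopimelate is present, so PexW is active.
With repressor PexW bound, *kulN* is not transcribed.
So KulN is not produced.
Mn²⁺ is present, so GixU is active.
No repressor is bound and GixU is active, so *cilA* is transcribed.
So CilA is produced and active.
With repressor CilA bound, *elnM* is not transcribed.
→ *elnM* is OFF.
Maltulose is absent, so VorD is active.
No repressor is bound and VorD is active, so *torG* is transcribed.
So TorG is produced and active.
Fumarate is present, so MibU is inactive.
With repressor TorG bound, *nerG* is not transcribed.
→ *nerG* is OFF.
Cu²⁺ is present, so PurT is inactive.
MoO₄²⁻ is present, so KosR is active.
Zn²⁺ is present, so UlmW is inactive.
Activator KosR is present, so *purN* is transcribed.
So PurN is produced and active.
Activator PurN is present, so *bexX* is transcribed.
→ *bexX* is ON.
1 of the 3 genes is transcribed.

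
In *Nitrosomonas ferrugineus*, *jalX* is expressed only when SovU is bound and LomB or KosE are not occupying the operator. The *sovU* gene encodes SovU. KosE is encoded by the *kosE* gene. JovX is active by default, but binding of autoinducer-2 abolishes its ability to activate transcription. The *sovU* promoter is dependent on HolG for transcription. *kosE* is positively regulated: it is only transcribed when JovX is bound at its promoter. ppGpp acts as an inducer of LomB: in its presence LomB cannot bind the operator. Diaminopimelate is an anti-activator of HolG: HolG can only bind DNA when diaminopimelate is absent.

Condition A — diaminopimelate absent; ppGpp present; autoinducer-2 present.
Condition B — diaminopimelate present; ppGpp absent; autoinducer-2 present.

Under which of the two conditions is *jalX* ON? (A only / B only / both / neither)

A only

Condition A:
Diaminopimelate is absent, so HolG is active.
No repressor is bound and HolG is active, so *sovU* is transcribed.
So SovU is produced and active.
ppGpp is present, so LomB is inactive.
Autoinducer-2 is present, so JovX is inactive.
Required activator JovX is absent, so *kosE* is not transcribed.
So KosE is not produced.
No repressor is bound and SovU is active, so *jalX* is transcribed.
→ *jalX* is ON in A.
Condition B:
Diaminopimelate is present, so HolG is inactive.
Required activator HolG is absent, so *sovU* is not transcribed.
So SovU is not produced.
ppGpp is absent, so LomB is active.
Autoinducer-2 is present, so JovX is inactive.
Required activator JovX is absent, so *kosE* is not transcribed.
So KosE is not produced.
With repressor LomB bound, *jalX* is not transcribed.
→ *jalX* is OFF in B.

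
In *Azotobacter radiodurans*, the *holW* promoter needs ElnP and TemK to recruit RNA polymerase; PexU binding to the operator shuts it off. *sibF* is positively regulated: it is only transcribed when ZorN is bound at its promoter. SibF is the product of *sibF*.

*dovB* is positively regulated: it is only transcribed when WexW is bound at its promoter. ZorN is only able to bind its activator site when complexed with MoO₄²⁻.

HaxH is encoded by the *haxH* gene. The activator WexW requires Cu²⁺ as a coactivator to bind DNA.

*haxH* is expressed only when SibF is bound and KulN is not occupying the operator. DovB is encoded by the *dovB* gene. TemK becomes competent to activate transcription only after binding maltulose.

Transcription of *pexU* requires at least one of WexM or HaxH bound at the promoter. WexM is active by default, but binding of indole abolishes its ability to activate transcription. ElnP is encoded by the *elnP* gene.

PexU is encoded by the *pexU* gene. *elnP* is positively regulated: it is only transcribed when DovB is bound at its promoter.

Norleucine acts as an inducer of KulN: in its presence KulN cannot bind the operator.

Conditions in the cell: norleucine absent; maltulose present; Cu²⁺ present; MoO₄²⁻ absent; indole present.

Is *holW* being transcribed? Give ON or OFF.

ON

Cu²⁺ is present, so WexW is active.
No repressor is bound and WexW is active, so *dovB* is transcribed.
So DovB is produced and active.
No repressor is bound and DovB is active, so *elnP* is transcribed.
So ElnP is produced and active.
Maltulose is present, so TemK is active.
Indole is present, so WexM is inactive.
Norleucine is absent, so KulN is active.
MoO₄²⁻ is absent, so ZorN is inactive.
Required activator ZorN is absent, so *sibF* is not transcribed.
So SibF is not produced.
With repressor KulN bound, *haxH* is not transcribed.
So HaxH is not produced.
No activator is available at the *pexU* promoter, so *pexU* is not transcribed.
So PexU is not produced.
No repressor is bound and ElnP and TemK are active, so *holW* is transcribed.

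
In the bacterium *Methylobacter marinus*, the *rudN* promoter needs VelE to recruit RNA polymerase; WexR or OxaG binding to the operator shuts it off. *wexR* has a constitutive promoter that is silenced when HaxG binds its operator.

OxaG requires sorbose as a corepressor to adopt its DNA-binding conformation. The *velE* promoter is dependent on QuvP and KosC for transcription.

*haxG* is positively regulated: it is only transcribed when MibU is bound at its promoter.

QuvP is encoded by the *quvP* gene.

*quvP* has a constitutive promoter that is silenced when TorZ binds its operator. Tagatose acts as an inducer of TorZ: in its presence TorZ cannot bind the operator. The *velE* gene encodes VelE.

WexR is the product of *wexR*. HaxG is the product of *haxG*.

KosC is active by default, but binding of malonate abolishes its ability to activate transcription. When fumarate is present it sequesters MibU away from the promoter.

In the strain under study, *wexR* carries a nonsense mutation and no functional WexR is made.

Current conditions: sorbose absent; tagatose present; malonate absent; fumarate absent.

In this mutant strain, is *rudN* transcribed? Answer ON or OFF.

Tagatose is present, so TorZ is inactive.
With no repressor bound, *quvP* is transcribed.
So QuvP is produced and active.
Malonate is absent, so KosC is active.
No repressor is bound and QuvP and KosC are active, so *velE* is transcribed.
So VelE is produced and active.
WexR is non-functional in this strain, so it has no effect.
Sorbose is absent, so OxaG is inactive.
No repressor is bound and VelE is active, so *rudN* is transcribed.

ON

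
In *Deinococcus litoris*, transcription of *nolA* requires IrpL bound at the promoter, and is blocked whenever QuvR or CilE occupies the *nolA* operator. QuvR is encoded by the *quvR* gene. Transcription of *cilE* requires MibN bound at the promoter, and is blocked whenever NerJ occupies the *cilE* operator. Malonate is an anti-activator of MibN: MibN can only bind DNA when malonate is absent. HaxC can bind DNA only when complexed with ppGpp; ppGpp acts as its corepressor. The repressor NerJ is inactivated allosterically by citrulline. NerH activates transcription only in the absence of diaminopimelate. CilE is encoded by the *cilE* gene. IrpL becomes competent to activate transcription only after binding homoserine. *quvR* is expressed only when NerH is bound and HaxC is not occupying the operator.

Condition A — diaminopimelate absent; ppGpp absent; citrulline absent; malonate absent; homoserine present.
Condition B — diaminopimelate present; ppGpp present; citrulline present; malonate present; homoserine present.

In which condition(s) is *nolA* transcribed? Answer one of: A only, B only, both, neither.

Condition A:
Diaminopimelate is absent, so NerH is active.
ppGpp is absent, so HaxC is inactive.
No repressor is bound and NerH is active, so *quvR* is transcribed.
So QuvR is produced and active.
Citrulline is absent, so NerJ is active.
Malonate is absent, so MibN is active.
With repressor NerJ bound, *cilE* is not transcribed.
So CilE is not produced.
Homoserine is present, so IrpL is active.
With repressor QuvR bound, *nolA* is not transcribed.
→ *nolA* is OFF in A.
Condition B:
Diaminopimelate is present, so NerH is inactive.
ppGpp is present, so HaxC is active.
With repressor HaxC bound, *quvR* is not transcribed.
So QuvR is not produced.
Citrulline is present, so NerJ is inactive.
Malonate is present, so MibN is inactive.
Required activator MibN is absent, so *cilE* is not transcribed.
So CilE is not produced.
Homoserine is present, so IrpL is active.
No repressor is bound and IrpL is active, so *nolA* is transcribed.
→ *nolA* is ON in B.

B only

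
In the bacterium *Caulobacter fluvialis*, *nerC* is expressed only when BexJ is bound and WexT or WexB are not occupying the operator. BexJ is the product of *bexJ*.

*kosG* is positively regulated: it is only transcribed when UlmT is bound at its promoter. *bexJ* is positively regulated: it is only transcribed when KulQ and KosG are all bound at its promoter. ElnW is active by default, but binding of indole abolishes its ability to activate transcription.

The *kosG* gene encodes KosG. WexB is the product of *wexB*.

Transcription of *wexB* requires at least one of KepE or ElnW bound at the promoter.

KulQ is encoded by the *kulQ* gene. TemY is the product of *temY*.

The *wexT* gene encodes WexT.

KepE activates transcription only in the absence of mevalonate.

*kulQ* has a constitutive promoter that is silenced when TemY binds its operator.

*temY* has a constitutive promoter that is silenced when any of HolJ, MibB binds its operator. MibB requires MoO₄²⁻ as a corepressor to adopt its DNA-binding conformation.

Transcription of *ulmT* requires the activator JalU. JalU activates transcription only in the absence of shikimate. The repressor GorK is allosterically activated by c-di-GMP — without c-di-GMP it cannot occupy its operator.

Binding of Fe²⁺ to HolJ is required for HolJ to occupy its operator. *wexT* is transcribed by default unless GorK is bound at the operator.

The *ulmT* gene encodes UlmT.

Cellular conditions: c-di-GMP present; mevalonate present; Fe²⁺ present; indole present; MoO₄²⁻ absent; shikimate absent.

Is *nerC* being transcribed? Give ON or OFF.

c-di-GMP is present, so GorK is active.
With repressor GorK bound, *wexT* is not transcribed.
So WexT is not produced.
Mevalonate is present, so KepE is inactive.
Indole is present, so ElnW is inactive.
No activator is available at the *wexB* promoter, so *wexB* is not transcribed.
So WexB is not produced.
Fe²⁺ is present, so HolJ is active.
MoO₄²⁻ is absent, so MibB is inactive.
With repressor HolJ bound, *temY* is not transcribed.
So TemY is not produced.
With no repressor bound, *kulQ* is transcribed.
So KulQ is produced and active.
Shikimate is absent, so JalU is active.
No repressor is bound and JalU is active, so *ulmT* is transcribed.
So UlmT is produced and active.
No repressor is bound and UlmT is active, so *kosG* is transcribed.
So KosG is produced and active.
No repressor is bound and KulQ and KosG are active, so *bexJ* is transcribed.
So BexJ is produced and active.
No repressor is bound and BexJ is active, so *nerC* is transcribed.

ON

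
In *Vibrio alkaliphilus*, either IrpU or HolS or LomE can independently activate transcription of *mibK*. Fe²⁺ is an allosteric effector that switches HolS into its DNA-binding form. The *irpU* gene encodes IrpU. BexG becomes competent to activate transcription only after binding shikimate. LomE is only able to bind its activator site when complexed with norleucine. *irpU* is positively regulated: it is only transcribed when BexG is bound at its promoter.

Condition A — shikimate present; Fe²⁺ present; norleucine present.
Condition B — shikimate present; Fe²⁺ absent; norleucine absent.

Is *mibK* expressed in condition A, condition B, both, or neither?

both

Condition A:
Shikimate is present, so BexG is active.
No repressor is bound and BexG is active, so *irpU* is transcribed.
So IrpU is produced and active.
Fe²⁺ is present, so HolS is active.
Norleucine is present, so LomE is active.
Activator IrpU is present, so *mibK* is transcribed.
→ *mibK* is ON in A.
Condition B:
Shikimate is present, so BexG is active.
No repressor is bound and BexG is active, so *irpU* is transcribed.
So IrpU is produced and active.
Fe²⁺ is absent, so HolS is inactive.
Norleucine is absent, so LomE is inactive.
Activator IrpU is present, so *mibK* is transcribed.
→ *mibK* is ON in B.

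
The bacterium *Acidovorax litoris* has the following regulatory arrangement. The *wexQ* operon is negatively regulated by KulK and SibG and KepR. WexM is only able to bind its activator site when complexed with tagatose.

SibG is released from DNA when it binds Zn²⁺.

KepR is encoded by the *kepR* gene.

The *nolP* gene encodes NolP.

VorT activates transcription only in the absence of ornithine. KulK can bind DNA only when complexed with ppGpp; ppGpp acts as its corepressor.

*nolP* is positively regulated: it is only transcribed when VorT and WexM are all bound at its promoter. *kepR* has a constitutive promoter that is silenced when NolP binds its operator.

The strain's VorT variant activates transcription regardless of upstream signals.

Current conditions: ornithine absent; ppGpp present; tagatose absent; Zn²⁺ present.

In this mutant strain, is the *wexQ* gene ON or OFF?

OFF

ppGpp is present, so KulK is active.
Zn²⁺ is present, so SibG is inactive.
VorT is constitutively active in this strain.
Tagatose is absent, so WexM is inactive.
Required activator WexM is absent, so *nolP* is not transcribed.
So NolP is not produced.
With no repressor bound, *kepR* is transcribed.
So KepR is produced and active.
With repressor KulK bound, *wexQ* is not transcribed.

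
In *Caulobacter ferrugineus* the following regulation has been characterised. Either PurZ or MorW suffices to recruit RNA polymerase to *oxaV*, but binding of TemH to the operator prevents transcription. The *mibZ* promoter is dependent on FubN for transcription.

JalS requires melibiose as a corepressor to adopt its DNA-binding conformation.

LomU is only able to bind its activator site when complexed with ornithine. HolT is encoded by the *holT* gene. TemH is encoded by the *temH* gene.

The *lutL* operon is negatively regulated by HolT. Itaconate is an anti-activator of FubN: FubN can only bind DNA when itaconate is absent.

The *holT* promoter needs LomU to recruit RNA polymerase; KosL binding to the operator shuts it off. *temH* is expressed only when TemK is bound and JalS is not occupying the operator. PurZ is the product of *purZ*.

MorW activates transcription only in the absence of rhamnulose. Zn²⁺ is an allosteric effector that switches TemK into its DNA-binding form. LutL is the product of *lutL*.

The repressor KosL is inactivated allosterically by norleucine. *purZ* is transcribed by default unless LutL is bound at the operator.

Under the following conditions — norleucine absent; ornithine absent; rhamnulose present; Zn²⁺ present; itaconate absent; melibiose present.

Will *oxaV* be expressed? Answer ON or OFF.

Norleucine is absent, so KosL is active.
Ornithine is absent, so LomU is inactive.
With repressor KosL bound, *holT* is not transcribed.
So HolT is not produced.
With no repressor bound, *lutL* is transcribed.
So LutL is produced and active.
With repressor LutL bound, *purZ* is not transcribed.
So PurZ is not produced.
Melibiose is present, so JalS is active.
Zn²⁺ is present, so TemK is active.
With repressor JalS bound, *temH* is not transcribed.
So TemH is not produced.
Rhamnulose is present, so MorW is inactive.
No activator is available at the *oxaV* promoter, so *oxaV* is not transcribed.

OFF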